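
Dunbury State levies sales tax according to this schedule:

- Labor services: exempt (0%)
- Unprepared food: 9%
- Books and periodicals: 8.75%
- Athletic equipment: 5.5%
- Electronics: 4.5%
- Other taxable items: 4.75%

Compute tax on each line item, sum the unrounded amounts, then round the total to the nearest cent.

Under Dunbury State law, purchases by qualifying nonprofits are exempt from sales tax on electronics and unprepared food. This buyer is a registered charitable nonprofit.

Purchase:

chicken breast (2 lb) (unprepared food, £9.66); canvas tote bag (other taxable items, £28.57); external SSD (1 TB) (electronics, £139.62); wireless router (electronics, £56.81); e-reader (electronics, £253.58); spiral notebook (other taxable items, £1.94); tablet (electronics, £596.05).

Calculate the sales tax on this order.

£1.45

Chicken breast (2 lb) £9.66: unprepared food, buyer-exempt → 0% → £0.00
Canvas tote bag £28.57: other taxable items → 4.75% → £1.357075
External SSD (1 TB) £139.62: electronics, buyer-exempt → 0% → £0.00
Wireless router £56.81: electronics, buyer-exempt → 0% → £0.00
E-reader £253.58: electronics, buyer-exempt → 0% → £0.00
Spiral notebook £1.94: other taxable items → 4.75% → £0.09215
Tablet £596.05: electronics, buyer-exempt → 0% → £0.00
Unrounded tax sum = £1.449225 → £1.45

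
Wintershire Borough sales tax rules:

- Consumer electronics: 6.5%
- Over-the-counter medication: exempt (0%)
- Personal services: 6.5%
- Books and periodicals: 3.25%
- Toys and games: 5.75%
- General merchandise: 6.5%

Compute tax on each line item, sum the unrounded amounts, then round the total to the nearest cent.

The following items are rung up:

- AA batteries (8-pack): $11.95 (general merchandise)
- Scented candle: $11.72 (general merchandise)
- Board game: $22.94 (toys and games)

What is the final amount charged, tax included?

$49.47

AA batteries (8-pack) $11.95: general merchandise → 6.5% → $0.77675
Scented candle $11.72: general merchandise → 6.5% → $0.7618
Board game $22.94: toys and games → 5.75% → $1.31905
Subtotal = $46.61; unrounded tax = $2.8576 → $2.86; total due = $49.47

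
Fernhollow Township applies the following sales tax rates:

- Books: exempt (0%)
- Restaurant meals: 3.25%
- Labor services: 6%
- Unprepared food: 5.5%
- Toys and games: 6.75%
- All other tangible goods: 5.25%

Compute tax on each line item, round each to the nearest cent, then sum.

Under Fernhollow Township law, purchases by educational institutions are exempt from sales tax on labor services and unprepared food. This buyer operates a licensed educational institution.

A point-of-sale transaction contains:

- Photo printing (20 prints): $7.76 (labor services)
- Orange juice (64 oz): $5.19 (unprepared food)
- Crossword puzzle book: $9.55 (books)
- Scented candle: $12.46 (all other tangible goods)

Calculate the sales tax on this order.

$0.65

Photo printing (20 prints) $7.76: labor services, buyer-exempt → 0% → $0.00
Orange juice (64 oz) $5.19: unprepared food, buyer-exempt → 0% → $0.00
Crossword puzzle book $9.55: books → 0% → $0.00
Scented candle $12.46: all other tangible goods → 5.25% → $0.65
Total tax = $0.65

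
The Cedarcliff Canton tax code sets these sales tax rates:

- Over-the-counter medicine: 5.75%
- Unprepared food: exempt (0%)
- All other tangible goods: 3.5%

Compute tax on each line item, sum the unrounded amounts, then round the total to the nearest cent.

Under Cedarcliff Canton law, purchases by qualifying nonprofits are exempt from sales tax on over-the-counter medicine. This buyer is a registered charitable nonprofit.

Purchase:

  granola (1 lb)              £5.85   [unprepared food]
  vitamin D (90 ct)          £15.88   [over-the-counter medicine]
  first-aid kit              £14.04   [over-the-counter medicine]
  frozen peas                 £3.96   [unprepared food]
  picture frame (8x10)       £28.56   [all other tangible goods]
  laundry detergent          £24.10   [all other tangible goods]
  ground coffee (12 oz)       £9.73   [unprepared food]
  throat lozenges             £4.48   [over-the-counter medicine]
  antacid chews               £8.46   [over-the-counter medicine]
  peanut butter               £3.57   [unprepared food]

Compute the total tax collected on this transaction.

Granola (1 lb) £5.85: unprepared food → 0% → £0.00
Vitamin D (90 ct) £15.88: over-the-counter medicine, buyer-exempt → 0% → £0.00
First-aid kit £14.04: over-the-counter medicine, buyer-exempt → 0% → £0.00
Frozen peas £3.96: unprepared food → 0% → £0.00
Picture frame (8x10) £28.56: all other tangible goods → 3.5% → £0.9996
Laundry detergent £24.10: all other tangible goods → 3.5% → £0.8435
Ground coffee (12 oz) £9.73: unprepared food → 0% → £0.00
Throat lozenges £4.48: over-the-counter medicine, buyer-exempt → 0% → £0.00
Antacid chews £8.46: over-the-counter medicine, buyer-exempt → 0% → £0.00
Peanut butter £3.57: unprepared food → 0% → £0.00
Unrounded tax sum = £1.8431 → £1.84

£1.84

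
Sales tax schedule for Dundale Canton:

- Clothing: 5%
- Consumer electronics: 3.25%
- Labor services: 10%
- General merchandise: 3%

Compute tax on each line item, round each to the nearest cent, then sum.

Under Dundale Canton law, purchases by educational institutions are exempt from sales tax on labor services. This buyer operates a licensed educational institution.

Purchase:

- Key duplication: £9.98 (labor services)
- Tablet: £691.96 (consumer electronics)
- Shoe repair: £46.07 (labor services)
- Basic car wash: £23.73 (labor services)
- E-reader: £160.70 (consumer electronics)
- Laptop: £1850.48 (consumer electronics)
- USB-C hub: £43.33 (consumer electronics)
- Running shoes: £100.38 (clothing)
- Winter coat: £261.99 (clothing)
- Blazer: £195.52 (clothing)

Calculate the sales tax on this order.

£117.16

Key duplication £9.98: labor services, buyer-exempt → 0% → £0.00
Tablet £691.96: consumer electronics → 3.25% → £22.49
Shoe repair £46.07: labor services, buyer-exempt → 0% → £0.00
Basic car wash £23.73: labor services, buyer-exempt → 0% → £0.00
E-reader £160.70: consumer electronics → 3.25% → £5.22
Laptop £1850.48: consumer electronics → 3.25% → £60.14
USB-C hub £43.33: consumer electronics → 3.25% → £1.41
Running shoes £100.38: clothing → 5% → £5.02
Winter coat £261.99: clothing → 5% → £13.10
Blazer £195.52: clothing → 5% → £9.78
Total tax = £22.49 + £5.22 + £60.14 + £1.41 + £5.02 + £13.10 + £9.78 = £117.16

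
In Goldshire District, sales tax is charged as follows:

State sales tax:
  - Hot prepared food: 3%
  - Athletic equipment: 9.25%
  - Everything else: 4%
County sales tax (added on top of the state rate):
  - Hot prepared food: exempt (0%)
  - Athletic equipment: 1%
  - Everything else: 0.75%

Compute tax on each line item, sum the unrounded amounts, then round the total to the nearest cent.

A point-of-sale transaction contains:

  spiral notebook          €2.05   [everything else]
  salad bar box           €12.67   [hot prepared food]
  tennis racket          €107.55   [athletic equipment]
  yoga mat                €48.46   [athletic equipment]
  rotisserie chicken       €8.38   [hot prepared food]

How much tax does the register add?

€16.72

Spiral notebook €2.05: everything else → 4% + 0.75% county = 4.75% → €0.097375
Salad bar box €12.67: hot prepared food → 3% + 0% county = 3% → €0.3801
Tennis racket €107.55: athletic equipment → 9.25% + 1% county = 10.25% → €11.023875
Yoga mat €48.46: athletic equipment → 9.25% + 1% county = 10.25% → €4.96715
Rotisserie chicken €8.38: hot prepared food → 3% + 0% county = 3% → €0.2514
Unrounded tax sum = €16.7199 → €16.72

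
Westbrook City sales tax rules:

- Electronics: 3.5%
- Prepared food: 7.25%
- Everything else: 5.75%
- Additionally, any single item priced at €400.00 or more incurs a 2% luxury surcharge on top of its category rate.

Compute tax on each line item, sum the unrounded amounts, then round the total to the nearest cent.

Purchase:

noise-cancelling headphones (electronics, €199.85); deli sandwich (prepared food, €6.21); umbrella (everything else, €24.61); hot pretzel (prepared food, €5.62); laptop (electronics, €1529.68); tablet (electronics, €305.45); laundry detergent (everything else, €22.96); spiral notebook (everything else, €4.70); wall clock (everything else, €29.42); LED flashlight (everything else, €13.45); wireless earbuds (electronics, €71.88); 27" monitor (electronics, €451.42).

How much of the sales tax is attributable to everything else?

€5.47

Umbrella €24.61: everything else → 5.75% → €1.415075
Laundry detergent €22.96: everything else → 5.75% → €1.3202
Spiral notebook €4.70: everything else → 5.75% → €0.27025
Wall clock €29.42: everything else → 5.75% → €1.69165
LED flashlight €13.45: everything else → 5.75% → €0.773375
Tax on everything else: unrounded sum = €5.47055 → €5.47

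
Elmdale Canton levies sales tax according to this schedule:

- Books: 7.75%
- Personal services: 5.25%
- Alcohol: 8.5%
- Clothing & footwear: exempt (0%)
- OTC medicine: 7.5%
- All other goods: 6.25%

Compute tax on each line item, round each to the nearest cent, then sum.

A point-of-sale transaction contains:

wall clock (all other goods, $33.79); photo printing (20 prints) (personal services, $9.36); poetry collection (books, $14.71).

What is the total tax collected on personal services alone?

$0.49

Photo printing (20 prints) $9.36: personal services → 5.25% → $0.49
Tax on personal services = $0.49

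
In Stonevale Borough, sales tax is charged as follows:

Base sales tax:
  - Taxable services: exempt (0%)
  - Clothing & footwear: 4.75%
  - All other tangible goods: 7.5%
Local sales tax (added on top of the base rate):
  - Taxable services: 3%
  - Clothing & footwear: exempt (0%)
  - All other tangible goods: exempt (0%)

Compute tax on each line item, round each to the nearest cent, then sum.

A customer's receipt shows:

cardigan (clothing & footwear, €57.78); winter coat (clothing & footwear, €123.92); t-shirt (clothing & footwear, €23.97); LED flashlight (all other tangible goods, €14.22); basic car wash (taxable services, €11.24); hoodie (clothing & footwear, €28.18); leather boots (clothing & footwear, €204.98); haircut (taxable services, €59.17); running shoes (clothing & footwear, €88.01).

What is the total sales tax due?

€28.22

Cardigan €57.78: clothing & footwear → 4.75% + 0% local = 4.75% → €2.74
Winter coat €123.92: clothing & footwear → 4.75% + 0% local = 4.75% → €5.89
T-shirt €23.97: clothing & footwear → 4.75% + 0% local = 4.75% → €1.14
LED flashlight €14.22: all other tangible goods → 7.5% + 0% local = 7.5% → €1.07
Basic car wash €11.24: taxable services → 0% + 3% local = 3% → €0.34
Hoodie €28.18: clothing & footwear → 4.75% + 0% local = 4.75% → €1.34
Leather boots €204.98: clothing & footwear → 4.75% + 0% local = 4.75% → €9.74
Haircut €59.17: taxable services → 0% + 3% local = 3% → €1.78
Running shoes €88.01: clothing & footwear → 4.75% + 0% local = 4.75% → €4.18
Total tax = €2.74 + €5.89 + €1.14 + €1.07 + €0.34 + €1.34 + €9.74 + €1.78 + €4.18 = €28.22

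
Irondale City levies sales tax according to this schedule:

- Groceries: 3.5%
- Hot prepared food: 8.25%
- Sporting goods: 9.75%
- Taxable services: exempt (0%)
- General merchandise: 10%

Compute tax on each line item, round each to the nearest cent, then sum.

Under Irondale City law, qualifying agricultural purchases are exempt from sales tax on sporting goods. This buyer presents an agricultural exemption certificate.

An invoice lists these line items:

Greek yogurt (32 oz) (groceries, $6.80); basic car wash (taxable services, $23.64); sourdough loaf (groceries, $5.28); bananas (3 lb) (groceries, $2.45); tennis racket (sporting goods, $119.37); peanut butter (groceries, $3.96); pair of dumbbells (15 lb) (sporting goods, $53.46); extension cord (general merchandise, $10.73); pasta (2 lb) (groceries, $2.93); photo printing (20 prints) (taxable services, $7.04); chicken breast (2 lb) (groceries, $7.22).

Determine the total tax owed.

$2.07

Greek yogurt (32 oz) $6.80: groceries → 3.5% → $0.24
Basic car wash $23.64: taxable services → 0% → $0.00
Sourdough loaf $5.28: groceries → 3.5% → $0.18
Bananas (3 lb) $2.45: groceries → 3.5% → $0.09
Tennis racket $119.37: sporting goods, buyer-exempt → 0% → $0.00
Peanut butter $3.96: groceries → 3.5% → $0.14
Pair of dumbbells (15 lb) $53.46: sporting goods, buyer-exempt → 0% → $0.00
Extension cord $10.73: general merchandise → 10% → $1.07
Pasta (2 lb) $2.93: groceries → 3.5% → $0.10
Photo printing (20 prints) $7.04: taxable services → 0% → $0.00
Chicken breast (2 lb) $7.22: groceries → 3.5% → $0.25
Total tax = $0.24 + $0.18 + $0.09 + $0.14 + $1.07 + $0.10 + $0.25 = $2.07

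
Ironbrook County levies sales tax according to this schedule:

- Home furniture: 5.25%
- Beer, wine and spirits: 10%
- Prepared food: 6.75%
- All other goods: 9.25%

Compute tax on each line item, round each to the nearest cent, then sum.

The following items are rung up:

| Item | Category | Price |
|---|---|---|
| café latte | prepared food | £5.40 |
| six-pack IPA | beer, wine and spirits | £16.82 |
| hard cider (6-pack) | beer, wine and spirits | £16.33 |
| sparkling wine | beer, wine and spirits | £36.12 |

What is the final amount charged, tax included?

£81.95

Café latte £5.40: prepared food → 6.75% → £0.36
Six-pack IPA £16.82: beer, wine and spirits → 10% → £1.68
Hard cider (6-pack) £16.33: beer, wine and spirits → 10% → £1.63
Sparkling wine £36.12: beer, wine and spirits → 10% → £3.61
Subtotal = £74.67; tax = £7.28; total due = £81.95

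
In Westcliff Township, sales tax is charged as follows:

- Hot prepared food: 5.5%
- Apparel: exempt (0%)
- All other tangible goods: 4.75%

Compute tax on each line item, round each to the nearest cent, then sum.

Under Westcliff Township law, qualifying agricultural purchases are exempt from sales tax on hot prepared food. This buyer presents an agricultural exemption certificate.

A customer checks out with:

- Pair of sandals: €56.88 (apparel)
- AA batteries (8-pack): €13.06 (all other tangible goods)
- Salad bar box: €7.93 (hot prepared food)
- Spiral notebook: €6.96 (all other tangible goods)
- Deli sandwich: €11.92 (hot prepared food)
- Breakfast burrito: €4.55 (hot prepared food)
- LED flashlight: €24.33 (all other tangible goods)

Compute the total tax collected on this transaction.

Pair of sandals €56.88: apparel → 0% → €0.00
AA batteries (8-pack) €13.06: all other tangible goods → 4.75% → €0.62
Salad bar box €7.93: hot prepared food, buyer-exempt → 0% → €0.00
Spiral notebook €6.96: all other tangible goods → 4.75% → €0.33
Deli sandwich €11.92: hot prepared food, buyer-exempt → 0% → €0.00
Breakfast burrito €4.55: hot prepared food, buyer-exempt → 0% → €0.00
LED flashlight €24.33: all other tangible goods → 4.75% → €1.16
Total tax = €0.62 + €0.33 + €1.16 = €2.11

€2.11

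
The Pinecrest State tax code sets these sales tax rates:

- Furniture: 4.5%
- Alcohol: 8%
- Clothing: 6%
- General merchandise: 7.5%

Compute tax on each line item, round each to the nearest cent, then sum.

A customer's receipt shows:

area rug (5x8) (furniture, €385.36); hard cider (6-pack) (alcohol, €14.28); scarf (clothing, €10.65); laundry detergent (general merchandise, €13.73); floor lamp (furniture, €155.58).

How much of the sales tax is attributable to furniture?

€24.34

Area rug (5x8) €385.36: furniture → 4.5% → €17.34
Floor lamp €155.58: furniture → 4.5% → €7.00
Tax on furniture = €17.34 + €7.00 = €24.34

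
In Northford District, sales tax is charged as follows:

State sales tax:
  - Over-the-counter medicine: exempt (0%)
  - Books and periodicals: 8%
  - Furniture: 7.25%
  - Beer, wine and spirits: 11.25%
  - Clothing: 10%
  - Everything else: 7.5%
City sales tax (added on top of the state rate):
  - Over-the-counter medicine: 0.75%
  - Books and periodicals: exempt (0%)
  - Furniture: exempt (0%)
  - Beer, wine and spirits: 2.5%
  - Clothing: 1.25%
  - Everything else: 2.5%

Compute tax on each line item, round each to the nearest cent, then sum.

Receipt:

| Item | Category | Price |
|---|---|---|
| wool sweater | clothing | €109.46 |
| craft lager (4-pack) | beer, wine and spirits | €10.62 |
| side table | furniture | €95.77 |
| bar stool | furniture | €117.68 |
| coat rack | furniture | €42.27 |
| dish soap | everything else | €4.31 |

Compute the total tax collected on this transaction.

€32.73

Wool sweater €109.46: clothing → 10% + 1.25% city = 11.25% → €12.31
Craft lager (4-pack) €10.62: beer, wine and spirits → 11.25% + 2.5% city = 13.75% → €1.46
Side table €95.77: furniture → 7.25% + 0% city = 7.25% → €6.94
Bar stool €117.68: furniture → 7.25% + 0% city = 7.25% → €8.53
Coat rack €42.27: furniture → 7.25% + 0% city = 7.25% → €3.06
Dish soap €4.31: everything else → 7.5% + 2.5% city = 10% → €0.43
Total tax = €12.31 + €1.46 + €6.94 + €8.53 + €3.06 + €0.43 = €32.73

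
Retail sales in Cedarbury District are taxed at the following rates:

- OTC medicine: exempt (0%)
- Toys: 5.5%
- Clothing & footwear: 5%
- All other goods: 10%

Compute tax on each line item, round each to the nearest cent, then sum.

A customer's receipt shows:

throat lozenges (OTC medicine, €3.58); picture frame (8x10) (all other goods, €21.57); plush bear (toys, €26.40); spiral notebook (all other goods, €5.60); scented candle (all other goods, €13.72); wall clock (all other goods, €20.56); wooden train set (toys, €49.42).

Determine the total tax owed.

Throat lozenges €3.58: OTC medicine → 0% → €0.00
Picture frame (8x10) €21.57: all other goods → 10% → €2.16
Plush bear €26.40: toys → 5.5% → €1.45
Spiral notebook €5.60: all other goods → 10% → €0.56
Scented candle €13.72: all other goods → 10% → €1.37
Wall clock €20.56: all other goods → 10% → €2.06
Wooden train set €49.42: toys → 5.5% → €2.72
Total tax = €2.16 + €1.45 + €0.56 + €1.37 + €2.06 + €2.72 = €10.32

€10.32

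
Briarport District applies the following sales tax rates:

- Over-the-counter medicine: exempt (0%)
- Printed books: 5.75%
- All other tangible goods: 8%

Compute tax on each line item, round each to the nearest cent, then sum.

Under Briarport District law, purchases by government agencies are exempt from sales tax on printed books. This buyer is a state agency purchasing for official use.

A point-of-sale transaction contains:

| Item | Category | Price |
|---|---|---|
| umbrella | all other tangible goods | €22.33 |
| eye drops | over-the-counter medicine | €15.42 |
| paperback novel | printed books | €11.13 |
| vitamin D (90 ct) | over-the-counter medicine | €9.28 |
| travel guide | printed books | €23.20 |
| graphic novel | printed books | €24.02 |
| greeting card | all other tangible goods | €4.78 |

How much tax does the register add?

Umbrella €22.33: all other tangible goods → 8% → €1.79
Eye drops €15.42: over-the-counter medicine → 0% → €0.00
Paperback novel €11.13: printed books, buyer-exempt → 0% → €0.00
Vitamin D (90 ct) €9.28: over-the-counter medicine → 0% → €0.00
Travel guide €23.20: printed books, buyer-exempt → 0% → €0.00
Graphic novel €24.02: printed books, buyer-exempt → 0% → €0.00
Greeting card €4.78: all other tangible goods → 8% → €0.38
Total tax = €1.79 + €0.38 = €2.17

€2.17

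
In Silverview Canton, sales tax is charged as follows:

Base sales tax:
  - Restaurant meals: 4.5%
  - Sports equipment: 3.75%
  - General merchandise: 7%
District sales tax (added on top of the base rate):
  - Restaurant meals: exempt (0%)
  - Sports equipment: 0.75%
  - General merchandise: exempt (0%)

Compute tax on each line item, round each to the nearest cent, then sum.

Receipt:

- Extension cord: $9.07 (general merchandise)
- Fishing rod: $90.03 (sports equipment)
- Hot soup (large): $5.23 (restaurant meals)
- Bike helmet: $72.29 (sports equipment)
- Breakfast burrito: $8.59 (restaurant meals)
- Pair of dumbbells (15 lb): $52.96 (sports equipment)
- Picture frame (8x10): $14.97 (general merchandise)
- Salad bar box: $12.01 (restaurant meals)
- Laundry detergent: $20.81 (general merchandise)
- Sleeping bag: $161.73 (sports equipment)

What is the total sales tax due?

Extension cord $9.07: general merchandise → 7% + 0% district = 7% → $0.63
Fishing rod $90.03: sports equipment → 3.75% + 0.75% district = 4.5% → $4.05
Hot soup (large) $5.23: restaurant meals → 4.5% + 0% district = 4.5% → $0.24
Bike helmet $72.29: sports equipment → 3.75% + 0.75% district = 4.5% → $3.25
Breakfast burrito $8.59: restaurant meals → 4.5% + 0% district = 4.5% → $0.39
Pair of dumbbells (15 lb) $52.96: sports equipment → 3.75% + 0.75% district = 4.5% → $2.38
Picture frame (8x10) $14.97: general merchandise → 7% + 0% district = 7% → $1.05
Salad bar box $12.01: restaurant meals → 4.5% + 0% district = 4.5% → $0.54
Laundry detergent $20.81: general merchandise → 7% + 0% district = 7% → $1.46
Sleeping bag $161.73: sports equipment → 3.75% + 0.75% district = 4.5% → $7.28
Total tax = $0.63 + $4.05 + $0.24 + $3.25 + $0.39 + $2.38 + $1.05 + $0.54 + $1.46 + $7.28 = $21.27

$21.27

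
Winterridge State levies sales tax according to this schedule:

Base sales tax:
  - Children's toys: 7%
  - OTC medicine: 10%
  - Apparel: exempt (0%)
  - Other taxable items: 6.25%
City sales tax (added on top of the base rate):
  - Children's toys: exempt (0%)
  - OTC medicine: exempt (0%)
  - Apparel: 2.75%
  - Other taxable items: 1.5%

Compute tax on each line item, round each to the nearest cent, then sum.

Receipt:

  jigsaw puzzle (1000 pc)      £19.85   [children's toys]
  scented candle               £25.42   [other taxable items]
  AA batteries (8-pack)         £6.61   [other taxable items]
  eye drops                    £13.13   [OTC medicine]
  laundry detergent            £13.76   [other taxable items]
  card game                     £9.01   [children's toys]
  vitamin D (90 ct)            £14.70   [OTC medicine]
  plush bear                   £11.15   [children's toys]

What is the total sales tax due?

Jigsaw puzzle (1000 pc) £19.85: children's toys → 7% + 0% city = 7% → £1.39
Scented candle £25.42: other taxable items → 6.25% + 1.5% city = 7.75% → £1.97
AA batteries (8-pack) £6.61: other taxable items → 6.25% + 1.5% city = 7.75% → £0.51
Eye drops £13.13: OTC medicine → 10% + 0% city = 10% → £1.31
Laundry detergent £13.76: other taxable items → 6.25% + 1.5% city = 7.75% → £1.07
Card game £9.01: children's toys → 7% + 0% city = 7% → £0.63
Vitamin D (90 ct) £14.70: OTC medicine → 10% + 0% city = 10% → £1.47
Plush bear £11.15: children's toys → 7% + 0% city = 7% → £0.78
Total tax = £1.39 + £1.97 + £0.51 + £1.31 + £1.07 + £0.63 + £1.47 + £0.78 = £9.13

£9.13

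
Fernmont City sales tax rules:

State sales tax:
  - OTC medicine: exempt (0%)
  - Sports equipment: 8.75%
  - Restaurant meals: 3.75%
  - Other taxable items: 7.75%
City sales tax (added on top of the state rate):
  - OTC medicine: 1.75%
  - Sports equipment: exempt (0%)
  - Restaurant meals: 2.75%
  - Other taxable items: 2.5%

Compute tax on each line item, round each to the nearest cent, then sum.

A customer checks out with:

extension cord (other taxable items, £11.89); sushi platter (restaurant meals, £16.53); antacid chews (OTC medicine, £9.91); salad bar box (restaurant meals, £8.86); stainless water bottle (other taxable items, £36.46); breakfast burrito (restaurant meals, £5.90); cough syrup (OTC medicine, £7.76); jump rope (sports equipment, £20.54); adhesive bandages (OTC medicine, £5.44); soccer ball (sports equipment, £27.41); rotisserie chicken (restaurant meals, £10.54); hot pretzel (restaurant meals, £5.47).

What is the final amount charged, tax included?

£179.36

Extension cord £11.89: other taxable items → 7.75% + 2.5% city = 10.25% → £1.22
Sushi platter £16.53: restaurant meals → 3.75% + 2.75% city = 6.5% → £1.07
Antacid chews £9.91: OTC medicine → 0% + 1.75% city = 1.75% → £0.17
Salad bar box £8.86: restaurant meals → 3.75% + 2.75% city = 6.5% → £0.58
Stainless water bottle £36.46: other taxable items → 7.75% + 2.5% city = 10.25% → £3.74
Breakfast burrito £5.90: restaurant meals → 3.75% + 2.75% city = 6.5% → £0.38
Cough syrup £7.76: OTC medicine → 0% + 1.75% city = 1.75% → £0.14
Jump rope £20.54: sports equipment → 8.75% + 0% city = 8.75% → £1.80
Adhesive bandages £5.44: OTC medicine → 0% + 1.75% city = 1.75% → £0.10
Soccer ball £27.41: sports equipment → 8.75% + 0% city = 8.75% → £2.40
Rotisserie chicken £10.54: restaurant meals → 3.75% + 2.75% city = 6.5% → £0.69
Hot pretzel £5.47: restaurant meals → 3.75% + 2.75% city = 6.5% → £0.36
Subtotal = £166.71; tax = £12.65; total due = £179.36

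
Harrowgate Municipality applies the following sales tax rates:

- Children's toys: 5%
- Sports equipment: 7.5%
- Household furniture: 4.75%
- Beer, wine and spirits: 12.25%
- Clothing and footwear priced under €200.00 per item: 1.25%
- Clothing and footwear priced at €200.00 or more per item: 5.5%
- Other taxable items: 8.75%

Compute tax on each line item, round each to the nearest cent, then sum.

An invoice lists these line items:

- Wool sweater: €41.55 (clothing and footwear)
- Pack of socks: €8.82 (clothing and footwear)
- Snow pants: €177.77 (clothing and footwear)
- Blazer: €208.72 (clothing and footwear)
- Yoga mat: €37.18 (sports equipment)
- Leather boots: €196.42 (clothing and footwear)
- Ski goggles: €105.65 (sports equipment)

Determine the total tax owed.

Wool sweater €41.55: clothing and footwear, under €200.00 → 1.25% → €0.52
Pack of socks €8.82: clothing and footwear, under €200.00 → 1.25% → €0.11
Snow pants €177.77: clothing and footwear, under €200.00 → 1.25% → €2.22
Blazer €208.72: clothing and footwear, €200.00 or more → 5.5% → €11.48
Yoga mat €37.18: sports equipment → 7.5% → €2.79
Leather boots €196.42: clothing and footwear, under €200.00 → 1.25% → €2.46
Ski goggles €105.65: sports equipment → 7.5% → €7.92
Total tax = €0.52 + €0.11 + €2.22 + €11.48 + €2.79 + €2.46 + €7.92 = €27.50

€27.50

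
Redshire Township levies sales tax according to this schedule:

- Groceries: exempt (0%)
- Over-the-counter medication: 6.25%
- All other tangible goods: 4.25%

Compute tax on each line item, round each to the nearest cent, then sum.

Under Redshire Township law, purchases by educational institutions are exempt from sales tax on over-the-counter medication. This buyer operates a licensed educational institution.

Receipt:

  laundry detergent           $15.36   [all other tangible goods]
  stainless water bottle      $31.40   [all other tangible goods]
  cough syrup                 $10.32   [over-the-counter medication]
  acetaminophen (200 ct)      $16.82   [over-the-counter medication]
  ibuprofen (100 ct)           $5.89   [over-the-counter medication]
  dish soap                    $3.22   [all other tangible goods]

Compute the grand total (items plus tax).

$85.13

Laundry detergent $15.36: all other tangible goods → 4.25% → $0.65
Stainless water bottle $31.40: all other tangible goods → 4.25% → $1.33
Cough syrup $10.32: over-the-counter medication, buyer-exempt → 0% → $0.00
Acetaminophen (200 ct) $16.82: over-the-counter medication, buyer-exempt → 0% → $0.00
Ibuprofen (100 ct) $5.89: over-the-counter medication, buyer-exempt → 0% → $0.00
Dish soap $3.22: all other tangible goods → 4.25% → $0.14
Subtotal = $83.01; tax = $2.12; total due = $85.13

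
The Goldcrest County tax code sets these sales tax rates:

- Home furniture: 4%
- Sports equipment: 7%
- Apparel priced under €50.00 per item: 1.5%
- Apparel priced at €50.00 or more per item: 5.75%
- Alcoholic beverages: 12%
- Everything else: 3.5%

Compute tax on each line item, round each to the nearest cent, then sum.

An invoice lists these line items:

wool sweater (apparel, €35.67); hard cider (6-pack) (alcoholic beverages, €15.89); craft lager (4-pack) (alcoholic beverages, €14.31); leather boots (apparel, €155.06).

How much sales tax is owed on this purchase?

Wool sweater €35.67: apparel, under €50.00 → 1.5% → €0.54
Hard cider (6-pack) €15.89: alcoholic beverages → 12% → €1.91
Craft lager (4-pack) €14.31: alcoholic beverages → 12% → €1.72
Leather boots €155.06: apparel, €50.00 or more → 5.75% → €8.92
Total tax = €0.54 + €1.91 + €1.72 + €8.92 = €13.09

€13.09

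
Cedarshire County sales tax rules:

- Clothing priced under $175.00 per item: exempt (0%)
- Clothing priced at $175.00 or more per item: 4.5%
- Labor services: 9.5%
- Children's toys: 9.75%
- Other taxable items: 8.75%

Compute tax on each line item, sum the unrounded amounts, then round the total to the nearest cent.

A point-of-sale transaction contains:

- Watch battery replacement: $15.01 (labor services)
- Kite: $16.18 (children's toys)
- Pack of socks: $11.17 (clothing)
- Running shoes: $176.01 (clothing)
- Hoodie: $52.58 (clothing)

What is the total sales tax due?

$10.92

Watch battery replacement $15.01: labor services → 9.5% → $1.42595
Kite $16.18: children's toys → 9.75% → $1.57755
Pack of socks $11.17: clothing, under $175.00 → 0% → $0.00
Running shoes $176.01: clothing, $175.00 or more → 4.5% → $7.92045
Hoodie $52.58: clothing, under $175.00 → 0% → $0.00
Unrounded tax sum = $10.92395 → $10.92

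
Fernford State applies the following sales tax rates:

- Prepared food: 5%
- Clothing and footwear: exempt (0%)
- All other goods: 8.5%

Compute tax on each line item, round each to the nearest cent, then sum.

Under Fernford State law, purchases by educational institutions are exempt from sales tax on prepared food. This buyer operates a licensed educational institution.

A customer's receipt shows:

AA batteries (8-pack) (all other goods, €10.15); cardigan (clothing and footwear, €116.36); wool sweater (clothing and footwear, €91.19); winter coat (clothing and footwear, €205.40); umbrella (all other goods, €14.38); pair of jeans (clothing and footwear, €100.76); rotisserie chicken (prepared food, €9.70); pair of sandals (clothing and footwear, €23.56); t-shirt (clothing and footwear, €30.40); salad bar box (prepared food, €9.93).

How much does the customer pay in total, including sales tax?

€613.91

AA batteries (8-pack) €10.15: all other goods → 8.5% → €0.86
Cardigan €116.36: clothing and footwear → 0% → €0.00
Wool sweater €91.19: clothing and footwear → 0% → €0.00
Winter coat €205.40: clothing and footwear → 0% → €0.00
Umbrella €14.38: all other goods → 8.5% → €1.22
Pair of jeans €100.76: clothing and footwear → 0% → €0.00
Rotisserie chicken €9.70: prepared food, buyer-exempt → 0% → €0.00
Pair of sandals €23.56: clothing and footwear → 0% → €0.00
T-shirt €30.40: clothing and footwear → 0% → €0.00
Salad bar box €9.93: prepared food, buyer-exempt → 0% → €0.00
Subtotal = €611.83; tax = €2.08; total due = €613.91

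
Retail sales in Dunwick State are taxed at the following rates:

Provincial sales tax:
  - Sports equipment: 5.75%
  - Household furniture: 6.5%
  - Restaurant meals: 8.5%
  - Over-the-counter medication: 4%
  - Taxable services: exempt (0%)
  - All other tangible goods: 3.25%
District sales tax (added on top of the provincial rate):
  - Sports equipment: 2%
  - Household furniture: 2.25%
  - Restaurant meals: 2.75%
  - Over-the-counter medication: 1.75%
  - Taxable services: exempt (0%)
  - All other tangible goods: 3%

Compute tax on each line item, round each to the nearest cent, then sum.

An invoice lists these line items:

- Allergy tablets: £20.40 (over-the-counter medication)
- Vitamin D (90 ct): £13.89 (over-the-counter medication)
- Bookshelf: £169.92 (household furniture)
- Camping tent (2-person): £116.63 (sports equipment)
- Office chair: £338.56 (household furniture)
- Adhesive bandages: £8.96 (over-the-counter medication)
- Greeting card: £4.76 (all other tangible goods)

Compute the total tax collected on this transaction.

£56.32

Allergy tablets £20.40: over-the-counter medication → 4% + 1.75% district = 5.75% → £1.17
Vitamin D (90 ct) £13.89: over-the-counter medication → 4% + 1.75% district = 5.75% → £0.80
Bookshelf £169.92: household furniture → 6.5% + 2.25% district = 8.75% → £14.87
Camping tent (2-person) £116.63: sports equipment → 5.75% + 2% district = 7.75% → £9.04
Office chair £338.56: household furniture → 6.5% + 2.25% district = 8.75% → £29.62
Adhesive bandages £8.96: over-the-counter medication → 4% + 1.75% district = 5.75% → £0.52
Greeting card £4.76: all other tangible goods → 3.25% + 3% district = 6.25% → £0.30
Total tax = £1.17 + £0.80 + £14.87 + £9.04 + £29.62 + £0.52 + £0.30 = £56.32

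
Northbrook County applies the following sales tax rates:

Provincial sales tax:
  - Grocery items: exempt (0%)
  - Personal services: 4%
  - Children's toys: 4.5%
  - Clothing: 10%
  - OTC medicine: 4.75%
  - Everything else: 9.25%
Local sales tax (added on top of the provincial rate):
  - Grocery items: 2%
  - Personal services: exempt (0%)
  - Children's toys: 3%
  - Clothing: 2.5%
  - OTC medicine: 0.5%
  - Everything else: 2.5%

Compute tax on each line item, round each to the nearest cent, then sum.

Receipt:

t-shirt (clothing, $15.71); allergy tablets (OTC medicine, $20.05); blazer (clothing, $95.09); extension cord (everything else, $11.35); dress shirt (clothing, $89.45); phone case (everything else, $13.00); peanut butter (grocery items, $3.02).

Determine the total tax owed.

T-shirt $15.71: clothing → 10% + 2.5% local = 12.5% → $1.96
Allergy tablets $20.05: OTC medicine → 4.75% + 0.5% local = 5.25% → $1.05
Blazer $95.09: clothing → 10% + 2.5% local = 12.5% → $11.89
Extension cord $11.35: everything else → 9.25% + 2.5% local = 11.75% → $1.33
Dress shirt $89.45: clothing → 10% + 2.5% local = 12.5% → $11.18
Phone case $13.00: everything else → 9.25% + 2.5% local = 11.75% → $1.53
Peanut butter $3.02: grocery items → 0% + 2% local = 2% → $0.06
Total tax = $1.96 + $1.05 + $11.89 + $1.33 + $11.18 + $1.53 + $0.06 = $29.00

$29.00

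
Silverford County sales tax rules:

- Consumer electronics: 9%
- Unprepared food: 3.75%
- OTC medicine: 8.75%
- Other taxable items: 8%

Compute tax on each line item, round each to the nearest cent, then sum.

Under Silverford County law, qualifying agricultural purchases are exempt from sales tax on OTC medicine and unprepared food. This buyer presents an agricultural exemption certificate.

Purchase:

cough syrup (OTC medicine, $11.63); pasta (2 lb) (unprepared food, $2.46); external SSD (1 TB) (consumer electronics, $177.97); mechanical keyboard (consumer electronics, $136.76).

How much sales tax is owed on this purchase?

Cough syrup $11.63: OTC medicine, buyer-exempt → 0% → $0.00
Pasta (2 lb) $2.46: unprepared food, buyer-exempt → 0% → $0.00
External SSD (1 TB) $177.97: consumer electronics → 9% → $16.02
Mechanical keyboard $136.76: consumer electronics → 9% → $12.31
Total tax = $16.02 + $12.31 = $28.33

$28.33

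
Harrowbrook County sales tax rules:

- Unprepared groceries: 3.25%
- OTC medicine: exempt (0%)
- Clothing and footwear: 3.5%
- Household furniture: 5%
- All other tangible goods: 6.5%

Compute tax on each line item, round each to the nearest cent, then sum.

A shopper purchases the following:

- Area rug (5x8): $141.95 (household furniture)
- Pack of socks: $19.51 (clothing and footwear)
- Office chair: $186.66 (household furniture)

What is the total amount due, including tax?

$365.23

Area rug (5x8) $141.95: household furniture → 5% → $7.10
Pack of socks $19.51: clothing and footwear → 3.5% → $0.68
Office chair $186.66: household furniture → 5% → $9.33
Subtotal = $348.12; tax = $17.11; total due = $365.23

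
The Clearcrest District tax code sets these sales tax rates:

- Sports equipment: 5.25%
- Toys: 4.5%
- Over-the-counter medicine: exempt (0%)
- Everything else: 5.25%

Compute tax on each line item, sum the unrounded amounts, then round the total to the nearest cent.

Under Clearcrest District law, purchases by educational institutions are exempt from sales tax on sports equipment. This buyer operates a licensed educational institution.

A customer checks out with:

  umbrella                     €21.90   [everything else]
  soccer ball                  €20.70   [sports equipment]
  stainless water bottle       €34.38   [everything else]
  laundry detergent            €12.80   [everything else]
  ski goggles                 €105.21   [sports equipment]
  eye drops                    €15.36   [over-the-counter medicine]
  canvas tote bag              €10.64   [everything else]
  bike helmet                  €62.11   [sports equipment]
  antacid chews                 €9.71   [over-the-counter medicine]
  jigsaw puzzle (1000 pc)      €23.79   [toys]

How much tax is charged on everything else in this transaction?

Umbrella €21.90: everything else → 5.25% → €1.14975
Stainless water bottle €34.38: everything else → 5.25% → €1.80495
Laundry detergent €12.80: everything else → 5.25% → €0.672
Canvas tote bag €10.64: everything else → 5.25% → €0.5586
Tax on everything else: unrounded sum = €4.1853 → €4.19

€4.19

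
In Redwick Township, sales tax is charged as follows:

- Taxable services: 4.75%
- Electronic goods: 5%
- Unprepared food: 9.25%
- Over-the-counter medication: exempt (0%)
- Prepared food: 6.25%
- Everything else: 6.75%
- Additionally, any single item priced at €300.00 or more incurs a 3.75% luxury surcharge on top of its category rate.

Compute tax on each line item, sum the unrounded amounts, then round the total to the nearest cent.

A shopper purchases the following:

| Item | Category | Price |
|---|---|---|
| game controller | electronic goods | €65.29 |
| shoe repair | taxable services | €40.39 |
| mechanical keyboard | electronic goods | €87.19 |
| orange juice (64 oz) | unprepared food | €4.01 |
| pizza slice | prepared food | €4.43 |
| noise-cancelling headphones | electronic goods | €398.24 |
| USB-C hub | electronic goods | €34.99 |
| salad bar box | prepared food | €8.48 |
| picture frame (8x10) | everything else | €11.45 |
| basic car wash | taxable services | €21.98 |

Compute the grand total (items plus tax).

€725.58

Game controller €65.29: electronic goods → 5% → €3.2645
Shoe repair €40.39: taxable services → 4.75% → €1.918525
Mechanical keyboard €87.19: electronic goods → 5% → €4.3595
Orange juice (64 oz) €4.01: unprepared food → 9.25% → €0.370925
Pizza slice €4.43: prepared food → 6.25% → €0.276875
Noise-cancelling headphones €398.24: electronic goods → 5% + 3.75% surcharge = 8.75% → €34.846
USB-C hub €34.99: electronic goods → 5% → €1.7495
Salad bar box €8.48: prepared food → 6.25% → €0.53
Picture frame (8x10) €11.45: everything else → 6.75% → €0.772875
Basic car wash €21.98: taxable services → 4.75% → €1.04405
Subtotal = €676.45; unrounded tax = €49.13275 → €49.13; total due = €725.58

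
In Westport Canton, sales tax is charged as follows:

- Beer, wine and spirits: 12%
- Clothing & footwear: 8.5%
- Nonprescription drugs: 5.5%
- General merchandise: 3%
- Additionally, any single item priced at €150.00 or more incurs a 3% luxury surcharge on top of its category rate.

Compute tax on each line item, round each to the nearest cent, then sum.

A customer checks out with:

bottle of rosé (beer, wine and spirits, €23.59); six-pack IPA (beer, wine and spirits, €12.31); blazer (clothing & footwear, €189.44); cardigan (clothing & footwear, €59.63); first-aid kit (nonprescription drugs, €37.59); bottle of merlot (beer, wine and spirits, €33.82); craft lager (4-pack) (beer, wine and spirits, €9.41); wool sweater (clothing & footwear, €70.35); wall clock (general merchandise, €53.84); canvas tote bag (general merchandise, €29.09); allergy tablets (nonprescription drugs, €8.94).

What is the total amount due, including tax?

Bottle of rosé €23.59: beer, wine and spirits → 12% → €2.83
Six-pack IPA €12.31: beer, wine and spirits → 12% → €1.48
Blazer €189.44: clothing & footwear → 8.5% + 3% surcharge = 11.5% → €21.79
Cardigan €59.63: clothing & footwear → 8.5% → €5.07
First-aid kit €37.59: nonprescription drugs → 5.5% → €2.07
Bottle of merlot €33.82: beer, wine and spirits → 12% → €4.06
Craft lager (4-pack) €9.41: beer, wine and spirits → 12% → €1.13
Wool sweater €70.35: clothing & footwear → 8.5% → €5.98
Wall clock €53.84: general merchandise → 3% → €1.62
Canvas tote bag €29.09: general merchandise → 3% → €0.87
Allergy tablets €8.94: nonprescription drugs → 5.5% → €0.49
Subtotal = €528.01; tax = €47.39; total due = €575.40

€575.40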